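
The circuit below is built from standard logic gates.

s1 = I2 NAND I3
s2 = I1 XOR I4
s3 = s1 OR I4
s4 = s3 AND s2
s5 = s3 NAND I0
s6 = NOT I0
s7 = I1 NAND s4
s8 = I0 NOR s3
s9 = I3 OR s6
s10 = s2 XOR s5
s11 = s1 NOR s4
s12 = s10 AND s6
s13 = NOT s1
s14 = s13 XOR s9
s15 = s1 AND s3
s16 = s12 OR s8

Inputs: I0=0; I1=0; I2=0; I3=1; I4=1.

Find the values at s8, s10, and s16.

s1 = I2 NAND I3 = 0 NAND 1 = 1
s2 = I1 XOR I4 = 0 XOR 1 = 1
s3 = s1 OR I4 = 1 OR 1 = 1
s5 = s3 NAND I0 = 1 NAND 0 = 1
s6 = NOT I0 = NOT 0 = 1
s8 = I0 NOR s3 = 0 NOR 1 = 0
s10 = s2 XOR s5 = 1 XOR 1 = 0
s12 = s10 AND s6 = 0 AND 1 = 0
s16 = s12 OR s8 = 0 OR 0 = 0

s8 = 0, s10 = 0, s16 = 0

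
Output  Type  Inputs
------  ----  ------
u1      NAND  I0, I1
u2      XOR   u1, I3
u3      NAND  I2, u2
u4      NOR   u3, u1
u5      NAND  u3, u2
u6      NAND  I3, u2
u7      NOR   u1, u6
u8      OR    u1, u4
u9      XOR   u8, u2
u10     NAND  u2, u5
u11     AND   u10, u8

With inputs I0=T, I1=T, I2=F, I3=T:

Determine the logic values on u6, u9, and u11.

u6 = F; u9 = T; u11 = F

u1 = I0 NAND I1 = T NAND T = F
u2 = u1 XOR I3 = F XOR T = T
u3 = I2 NAND u2 = F NAND T = T
u4 = u3 NOR u1 = T NOR F = F
u5 = u3 NAND u2 = T NAND T = F
u6 = I3 NAND u2 = T NAND T = F
u8 = u1 OR u4 = F OR F = F
u9 = u8 XOR u2 = F XOR T = T
u10 = u2 NAND u5 = T NAND F = T
u11 = u10 AND u8 = T AND F = F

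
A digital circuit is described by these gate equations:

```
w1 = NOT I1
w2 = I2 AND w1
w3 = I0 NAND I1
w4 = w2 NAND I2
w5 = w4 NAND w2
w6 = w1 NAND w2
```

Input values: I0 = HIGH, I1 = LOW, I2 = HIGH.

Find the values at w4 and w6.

w1 = NOT I1 = NOT LOW = HIGH
w2 = I2 AND w1 = HIGH AND HIGH = HIGH
w4 = w2 NAND I2 = HIGH NAND HIGH = LOW
w6 = w1 NAND w2 = HIGH NAND HIGH = LOW

w4 = LOW  w6 = LOW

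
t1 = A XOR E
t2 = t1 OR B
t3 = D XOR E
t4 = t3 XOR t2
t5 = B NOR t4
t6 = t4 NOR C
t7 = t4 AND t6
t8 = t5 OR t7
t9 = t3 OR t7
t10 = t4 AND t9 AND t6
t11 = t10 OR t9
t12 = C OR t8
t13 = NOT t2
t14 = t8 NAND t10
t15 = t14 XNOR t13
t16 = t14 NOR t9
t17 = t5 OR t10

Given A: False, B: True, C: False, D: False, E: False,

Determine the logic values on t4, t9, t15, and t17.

t4 = True; t9 = False; t15 = False; t17 = False

t1 = A XOR E = False XOR False = False
t2 = t1 OR B = False OR True = True
t3 = D XOR E = False XOR False = False
t4 = t3 XOR t2 = False XOR True = True
t5 = B NOR t4 = True NOR True = False
t6 = t4 NOR C = True NOR False = False
t7 = t4 AND t6 = True AND False = False
t8 = t5 OR t7 = False OR False = False
t9 = t3 OR t7 = False OR False = False
t10 = t4 AND t9 AND t6 = True AND False AND False = False
t13 = NOT t2 = NOT True = False
t14 = t8 NAND t10 = False NAND False = True
t15 = t14 XNOR t13 = True XNOR False = False
t17 = t5 OR t10 = False OR False = False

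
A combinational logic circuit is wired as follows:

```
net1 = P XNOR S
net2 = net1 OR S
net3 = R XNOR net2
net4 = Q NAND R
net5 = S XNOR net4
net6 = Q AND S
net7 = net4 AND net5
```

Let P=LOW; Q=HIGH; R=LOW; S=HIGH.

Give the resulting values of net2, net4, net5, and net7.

net2 = HIGH  net4 = HIGH  net5 = HIGH  net7 = HIGH

net1 = P XNOR S = LOW XNOR HIGH = LOW
net2 = net1 OR S = LOW OR HIGH = HIGH
net4 = Q NAND R = HIGH NAND LOW = HIGH
net5 = S XNOR net4 = HIGH XNOR HIGH = HIGH
net7 = net4 AND net5 = HIGH AND HIGH = HIGH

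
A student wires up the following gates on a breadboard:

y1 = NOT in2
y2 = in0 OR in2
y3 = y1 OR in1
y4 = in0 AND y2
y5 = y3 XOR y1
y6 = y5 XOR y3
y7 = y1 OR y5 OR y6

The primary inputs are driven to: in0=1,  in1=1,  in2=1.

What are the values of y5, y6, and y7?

y1 = NOT in2 = NOT 1 = 0
y3 = y1 OR in1 = 0 OR 1 = 1
y5 = y3 XOR y1 = 1 XOR 0 = 1
y6 = y5 XOR y3 = 1 XOR 1 = 0
y7 = y1 OR y5 OR y6 = 0 OR 1 OR 0 = 1

y5 = 1  y6 = 0  y7 = 1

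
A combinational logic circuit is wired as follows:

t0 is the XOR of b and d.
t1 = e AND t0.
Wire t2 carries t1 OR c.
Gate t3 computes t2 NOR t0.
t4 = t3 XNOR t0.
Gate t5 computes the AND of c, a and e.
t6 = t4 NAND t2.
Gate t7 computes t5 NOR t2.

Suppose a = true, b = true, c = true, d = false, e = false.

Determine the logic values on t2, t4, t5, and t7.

t0 = b XOR d = true XOR false = true
t1 = e AND t0 = false AND true = false
t2 = t1 OR c = false OR true = true
t3 = t2 NOR t0 = true NOR true = false
t4 = t3 XNOR t0 = false XNOR true = false
t5 = c AND a AND e = true AND true AND false = false
t7 = t5 NOR t2 = false NOR true = false

t2 = true, t4 = false, t5 = false, t7 = false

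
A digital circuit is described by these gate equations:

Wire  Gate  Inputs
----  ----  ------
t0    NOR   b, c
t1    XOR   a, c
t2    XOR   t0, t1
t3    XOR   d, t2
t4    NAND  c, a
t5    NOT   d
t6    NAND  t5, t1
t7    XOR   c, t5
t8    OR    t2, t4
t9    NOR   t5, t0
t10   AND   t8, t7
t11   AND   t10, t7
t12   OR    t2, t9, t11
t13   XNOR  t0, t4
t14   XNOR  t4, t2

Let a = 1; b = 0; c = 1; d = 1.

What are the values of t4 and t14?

t0 = b NOR c = 0 NOR 1 = 0
t1 = a XOR c = 1 XOR 1 = 0
t2 = t0 XOR t1 = 0 XOR 0 = 0
t4 = c NAND a = 1 NAND 1 = 0
t14 = t4 XNOR t2 = 0 XNOR 0 = 1

t4 = 0; t14 = 1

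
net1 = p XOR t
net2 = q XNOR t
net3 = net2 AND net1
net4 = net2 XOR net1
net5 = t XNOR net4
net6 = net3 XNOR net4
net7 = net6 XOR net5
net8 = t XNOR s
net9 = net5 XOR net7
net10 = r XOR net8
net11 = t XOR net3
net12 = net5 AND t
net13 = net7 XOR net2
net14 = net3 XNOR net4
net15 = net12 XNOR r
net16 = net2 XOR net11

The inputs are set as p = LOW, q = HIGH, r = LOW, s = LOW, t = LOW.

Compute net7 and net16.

net1 = p XOR t = LOW XOR LOW = LOW
net2 = q XNOR t = HIGH XNOR LOW = LOW
net3 = net2 AND net1 = LOW AND LOW = LOW
net4 = net2 XOR net1 = LOW XOR LOW = LOW
net5 = t XNOR net4 = LOW XNOR LOW = HIGH
net6 = net3 XNOR net4 = LOW XNOR LOW = HIGH
net7 = net6 XOR net5 = HIGH XOR HIGH = LOW
net11 = t XOR net3 = LOW XOR LOW = LOW
net16 = net2 XOR net11 = LOW XOR LOW = LOW

net7 = LOW; net16 = LOW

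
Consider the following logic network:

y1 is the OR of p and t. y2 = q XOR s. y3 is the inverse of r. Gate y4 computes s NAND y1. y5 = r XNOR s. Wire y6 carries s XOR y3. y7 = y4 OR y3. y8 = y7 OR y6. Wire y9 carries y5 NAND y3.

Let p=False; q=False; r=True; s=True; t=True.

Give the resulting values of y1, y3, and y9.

y1 = True  y3 = False  y9 = True

y1 = p OR t = False OR True = True
y3 = NOT r = NOT True = False
y5 = r XNOR s = True XNOR True = True
y9 = y5 NAND y3 = True NAND False = True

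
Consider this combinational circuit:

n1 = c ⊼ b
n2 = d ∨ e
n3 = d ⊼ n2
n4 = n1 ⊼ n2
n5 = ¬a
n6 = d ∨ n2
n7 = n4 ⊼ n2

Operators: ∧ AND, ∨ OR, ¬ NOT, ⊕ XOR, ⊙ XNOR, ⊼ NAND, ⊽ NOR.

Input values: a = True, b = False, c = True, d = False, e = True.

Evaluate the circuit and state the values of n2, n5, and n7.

n1 = c NAND b = True NAND False = True
n2 = d OR e = False OR True = True
n4 = n1 NAND n2 = True NAND True = False
n5 = NOT a = NOT True = False
n7 = n4 NAND n2 = False NAND True = True

n2 = True, n5 = False, n7 = True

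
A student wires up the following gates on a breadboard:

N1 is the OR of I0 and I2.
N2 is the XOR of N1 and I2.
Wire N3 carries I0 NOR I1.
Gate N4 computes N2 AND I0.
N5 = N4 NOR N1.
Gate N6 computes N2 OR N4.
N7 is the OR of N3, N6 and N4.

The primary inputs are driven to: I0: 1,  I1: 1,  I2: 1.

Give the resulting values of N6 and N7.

N1 = I0 OR I2 = 1 OR 1 = 1
N2 = N1 XOR I2 = 1 XOR 1 = 0
N3 = I0 NOR I1 = 1 NOR 1 = 0
N4 = N2 AND I0 = 0 AND 1 = 0
N6 = N2 OR N4 = 0 OR 0 = 0
N7 = N3 OR N6 OR N4 = 0 OR 0 OR 0 = 0

N6 = 0  N7 = 0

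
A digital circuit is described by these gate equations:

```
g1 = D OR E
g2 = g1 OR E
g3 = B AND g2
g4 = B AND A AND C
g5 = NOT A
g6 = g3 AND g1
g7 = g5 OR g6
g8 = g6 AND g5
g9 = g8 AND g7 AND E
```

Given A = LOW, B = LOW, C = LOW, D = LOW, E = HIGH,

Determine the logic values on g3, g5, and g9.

g1 = D OR E = LOW OR HIGH = HIGH
g2 = g1 OR E = HIGH OR HIGH = HIGH
g3 = B AND g2 = LOW AND HIGH = LOW
g5 = NOT A = NOT LOW = HIGH
g6 = g3 AND g1 = LOW AND HIGH = LOW
g7 = g5 OR g6 = HIGH OR LOW = HIGH
g8 = g6 AND g5 = LOW AND HIGH = LOW
g9 = g8 AND g7 AND E = LOW AND HIGH AND HIGH = LOW

g3 = LOW; g5 = HIGH; g9 = LOW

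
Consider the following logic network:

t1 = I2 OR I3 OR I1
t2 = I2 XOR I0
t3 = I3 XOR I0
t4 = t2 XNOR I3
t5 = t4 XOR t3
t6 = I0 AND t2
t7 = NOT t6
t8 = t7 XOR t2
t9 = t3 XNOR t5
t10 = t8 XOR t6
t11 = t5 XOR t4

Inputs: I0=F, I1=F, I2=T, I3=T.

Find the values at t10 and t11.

t2 = I2 XOR I0 = T XOR F = T
t3 = I3 XOR I0 = T XOR F = T
t4 = t2 XNOR I3 = T XNOR T = T
t5 = t4 XOR t3 = T XOR T = F
t6 = I0 AND t2 = F AND T = F
t7 = NOT t6 = NOT F = T
t8 = t7 XOR t2 = T XOR T = F
t10 = t8 XOR t6 = F XOR F = F
t11 = t5 XOR t4 = F XOR T = T

t10 = F  t11 = T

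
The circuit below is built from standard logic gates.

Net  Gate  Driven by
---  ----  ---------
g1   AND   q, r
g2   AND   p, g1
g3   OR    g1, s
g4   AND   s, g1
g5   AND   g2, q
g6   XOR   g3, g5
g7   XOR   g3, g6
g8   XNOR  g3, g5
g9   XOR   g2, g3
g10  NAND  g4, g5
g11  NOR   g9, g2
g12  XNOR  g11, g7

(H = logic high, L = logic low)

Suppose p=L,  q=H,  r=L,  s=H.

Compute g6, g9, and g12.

g1 = q AND r = H AND L = L
g2 = p AND g1 = L AND L = L
g3 = g1 OR s = L OR H = H
g5 = g2 AND q = L AND H = L
g6 = g3 XOR g5 = H XOR L = H
g7 = g3 XOR g6 = H XOR H = L
g9 = g2 XOR g3 = L XOR H = H
g11 = g9 NOR g2 = H NOR L = L
g12 = g11 XNOR g7 = L XNOR L = H

g6 = H  g9 = H  g12 = H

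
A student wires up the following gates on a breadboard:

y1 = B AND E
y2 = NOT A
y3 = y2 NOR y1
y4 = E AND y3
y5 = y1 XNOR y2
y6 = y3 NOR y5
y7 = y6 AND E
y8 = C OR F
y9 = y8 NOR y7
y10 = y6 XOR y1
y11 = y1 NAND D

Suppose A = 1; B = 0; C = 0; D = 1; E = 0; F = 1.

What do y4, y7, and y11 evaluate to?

y4 = 0  y7 = 0  y11 = 1

y1 = B AND E = 0 AND 0 = 0
y2 = NOT A = NOT 1 = 0
y3 = y2 NOR y1 = 0 NOR 0 = 1
y4 = E AND y3 = 0 AND 1 = 0
y5 = y1 XNOR y2 = 0 XNOR 0 = 1
y6 = y3 NOR y5 = 1 NOR 1 = 0
y7 = y6 AND E = 0 AND 0 = 0
y11 = y1 NAND D = 0 NAND 1 = 1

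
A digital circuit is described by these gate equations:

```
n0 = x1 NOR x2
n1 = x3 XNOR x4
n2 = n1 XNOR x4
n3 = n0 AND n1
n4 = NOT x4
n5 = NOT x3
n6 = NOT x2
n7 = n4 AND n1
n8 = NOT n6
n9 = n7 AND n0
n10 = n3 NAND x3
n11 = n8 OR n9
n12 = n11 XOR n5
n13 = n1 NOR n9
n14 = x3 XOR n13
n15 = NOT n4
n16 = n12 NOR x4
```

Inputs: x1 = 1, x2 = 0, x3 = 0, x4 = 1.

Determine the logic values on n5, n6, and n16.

n0 = x1 NOR x2 = 1 NOR 0 = 0
n1 = x3 XNOR x4 = 0 XNOR 1 = 0
n4 = NOT x4 = NOT 1 = 0
n5 = NOT x3 = NOT 0 = 1
n6 = NOT x2 = NOT 0 = 1
n7 = n4 AND n1 = 0 AND 0 = 0
n8 = NOT n6 = NOT 1 = 0
n9 = n7 AND n0 = 0 AND 0 = 0
n11 = n8 OR n9 = 0 OR 0 = 0
n12 = n11 XOR n5 = 0 XOR 1 = 1
n16 = n12 NOR x4 = 1 NOR 1 = 0

n5 = 1, n6 = 1, n16 = 0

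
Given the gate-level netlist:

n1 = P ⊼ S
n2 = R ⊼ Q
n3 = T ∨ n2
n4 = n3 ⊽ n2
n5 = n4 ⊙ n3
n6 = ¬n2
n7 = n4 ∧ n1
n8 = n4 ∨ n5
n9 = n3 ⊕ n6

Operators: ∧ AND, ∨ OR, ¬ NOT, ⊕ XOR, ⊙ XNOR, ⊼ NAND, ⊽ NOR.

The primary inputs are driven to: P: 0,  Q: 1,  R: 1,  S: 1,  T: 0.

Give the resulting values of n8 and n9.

n2 = R NAND Q = 1 NAND 1 = 0
n3 = T OR n2 = 0 OR 0 = 0
n4 = n3 NOR n2 = 0 NOR 0 = 1
n5 = n4 XNOR n3 = 1 XNOR 0 = 0
n6 = NOT n2 = NOT 0 = 1
n8 = n4 OR n5 = 1 OR 0 = 1
n9 = n3 XOR n6 = 0 XOR 1 = 1

n8 = 1, n9 = 1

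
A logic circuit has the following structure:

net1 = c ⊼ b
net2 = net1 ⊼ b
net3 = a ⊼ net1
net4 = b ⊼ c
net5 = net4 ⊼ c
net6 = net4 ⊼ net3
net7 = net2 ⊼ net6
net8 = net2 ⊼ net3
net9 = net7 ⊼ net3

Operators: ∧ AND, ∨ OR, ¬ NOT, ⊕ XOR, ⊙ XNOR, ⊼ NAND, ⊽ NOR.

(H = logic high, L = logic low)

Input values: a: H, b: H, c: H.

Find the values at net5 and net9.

net1 = c NAND b = H NAND H = L
net2 = net1 NAND b = L NAND H = H
net3 = a NAND net1 = H NAND L = H
net4 = b NAND c = H NAND H = L
net5 = net4 NAND c = L NAND H = H
net6 = net4 NAND net3 = L NAND H = H
net7 = net2 NAND net6 = H NAND H = L
net9 = net7 NAND net3 = L NAND H = H

net5 = H, net9 = H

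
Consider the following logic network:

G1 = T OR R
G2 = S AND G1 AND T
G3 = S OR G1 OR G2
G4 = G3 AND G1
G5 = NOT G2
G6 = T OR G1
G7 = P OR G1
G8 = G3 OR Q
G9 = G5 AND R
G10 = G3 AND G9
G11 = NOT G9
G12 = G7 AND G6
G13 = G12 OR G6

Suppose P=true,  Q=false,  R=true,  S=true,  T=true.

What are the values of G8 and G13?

G8 = true; G13 = true

G1 = T OR R = true OR true = true
G2 = S AND G1 AND T = true AND true AND true = true
G3 = S OR G1 OR G2 = true OR true OR true = true
G6 = T OR G1 = true OR true = true
G7 = P OR G1 = true OR true = true
G8 = G3 OR Q = true OR false = true
G12 = G7 AND G6 = true AND true = true
G13 = G12 OR G6 = true OR true = true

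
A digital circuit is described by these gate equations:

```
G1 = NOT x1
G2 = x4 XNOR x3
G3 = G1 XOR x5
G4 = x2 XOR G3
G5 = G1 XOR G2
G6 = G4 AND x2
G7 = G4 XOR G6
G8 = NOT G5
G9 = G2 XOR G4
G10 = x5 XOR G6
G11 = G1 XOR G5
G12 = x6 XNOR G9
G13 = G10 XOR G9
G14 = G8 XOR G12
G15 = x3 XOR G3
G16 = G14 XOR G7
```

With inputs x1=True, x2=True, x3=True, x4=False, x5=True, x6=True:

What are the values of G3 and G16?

G1 = NOT x1 = NOT True = False
G2 = x4 XNOR x3 = False XNOR True = False
G3 = G1 XOR x5 = False XOR True = True
G4 = x2 XOR G3 = True XOR True = False
G5 = G1 XOR G2 = False XOR False = False
G6 = G4 AND x2 = False AND True = False
G7 = G4 XOR G6 = False XOR False = False
G8 = NOT G5 = NOT False = True
G9 = G2 XOR G4 = False XOR False = False
G12 = x6 XNOR G9 = True XNOR False = False
G14 = G8 XOR G12 = True XOR False = True
G16 = G14 XOR G7 = True XOR False = True

G3 = True  G16 = True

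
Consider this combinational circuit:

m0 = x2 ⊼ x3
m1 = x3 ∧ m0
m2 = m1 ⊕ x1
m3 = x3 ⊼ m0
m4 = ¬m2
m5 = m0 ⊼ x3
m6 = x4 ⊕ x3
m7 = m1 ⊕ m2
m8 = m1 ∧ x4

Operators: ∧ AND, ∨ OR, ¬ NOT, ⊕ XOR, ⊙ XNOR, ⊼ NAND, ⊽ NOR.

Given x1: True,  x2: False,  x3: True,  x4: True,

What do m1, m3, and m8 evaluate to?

m1 = True  m3 = False  m8 = True

m0 = x2 NAND x3 = False NAND True = True
m1 = x3 AND m0 = True AND True = True
m3 = x3 NAND m0 = True NAND True = False
m8 = m1 AND x4 = True AND True = True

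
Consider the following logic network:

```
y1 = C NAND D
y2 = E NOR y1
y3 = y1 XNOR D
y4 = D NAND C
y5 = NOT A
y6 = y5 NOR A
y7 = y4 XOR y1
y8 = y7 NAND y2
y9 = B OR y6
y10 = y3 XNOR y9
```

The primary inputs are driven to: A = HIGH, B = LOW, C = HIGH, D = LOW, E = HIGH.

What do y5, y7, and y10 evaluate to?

y1 = C NAND D = HIGH NAND LOW = HIGH
y3 = y1 XNOR D = HIGH XNOR LOW = LOW
y4 = D NAND C = LOW NAND HIGH = HIGH
y5 = NOT A = NOT HIGH = LOW
y6 = y5 NOR A = LOW NOR HIGH = LOW
y7 = y4 XOR y1 = HIGH XOR HIGH = LOW
y9 = B OR y6 = LOW OR LOW = LOW
y10 = y3 XNOR y9 = LOW XNOR LOW = HIGH

y5 = LOW; y7 = LOW; y10 = HIGH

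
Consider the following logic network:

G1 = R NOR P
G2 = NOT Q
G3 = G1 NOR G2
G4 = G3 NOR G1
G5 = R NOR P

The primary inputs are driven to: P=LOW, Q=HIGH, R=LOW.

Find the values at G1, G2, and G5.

G1 = HIGH, G2 = LOW, G5 = HIGH

G1 = R NOR P = LOW NOR LOW = HIGH
G2 = NOT Q = NOT HIGH = LOW
G5 = R NOR P = LOW NOR LOW = HIGH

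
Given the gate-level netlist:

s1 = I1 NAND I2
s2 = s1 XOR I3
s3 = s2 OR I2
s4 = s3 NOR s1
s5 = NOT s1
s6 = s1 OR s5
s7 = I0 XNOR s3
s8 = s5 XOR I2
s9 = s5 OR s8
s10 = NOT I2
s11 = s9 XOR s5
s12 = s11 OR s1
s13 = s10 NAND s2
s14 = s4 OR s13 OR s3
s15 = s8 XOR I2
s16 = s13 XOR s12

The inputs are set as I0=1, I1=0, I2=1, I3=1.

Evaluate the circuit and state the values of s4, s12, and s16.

s1 = I1 NAND I2 = 0 NAND 1 = 1
s2 = s1 XOR I3 = 1 XOR 1 = 0
s3 = s2 OR I2 = 0 OR 1 = 1
s4 = s3 NOR s1 = 1 NOR 1 = 0
s5 = NOT s1 = NOT 1 = 0
s8 = s5 XOR I2 = 0 XOR 1 = 1
s9 = s5 OR s8 = 0 OR 1 = 1
s10 = NOT I2 = NOT 1 = 0
s11 = s9 XOR s5 = 1 XOR 0 = 1
s12 = s11 OR s1 = 1 OR 1 = 1
s13 = s10 NAND s2 = 0 NAND 0 = 1
s16 = s13 XOR s12 = 1 XOR 1 = 0

s4 = 0  s12 = 1  s16 = 0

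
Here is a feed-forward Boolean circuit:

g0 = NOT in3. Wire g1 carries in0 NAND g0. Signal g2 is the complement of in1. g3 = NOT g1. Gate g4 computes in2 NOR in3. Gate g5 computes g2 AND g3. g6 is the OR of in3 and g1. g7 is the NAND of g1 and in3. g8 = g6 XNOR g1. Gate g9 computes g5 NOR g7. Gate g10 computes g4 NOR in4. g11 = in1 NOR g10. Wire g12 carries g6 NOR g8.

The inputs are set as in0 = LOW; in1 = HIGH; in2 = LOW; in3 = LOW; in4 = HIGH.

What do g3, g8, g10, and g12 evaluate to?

g3 = LOW  g8 = HIGH  g10 = LOW  g12 = LOW

g0 = NOT in3 = NOT LOW = HIGH
g1 = in0 NAND g0 = LOW NAND HIGH = HIGH
g3 = NOT g1 = NOT HIGH = LOW
g4 = in2 NOR in3 = LOW NOR LOW = HIGH
g6 = in3 OR g1 = LOW OR HIGH = HIGH
g8 = g6 XNOR g1 = HIGH XNOR HIGH = HIGH
g10 = g4 NOR in4 = HIGH NOR HIGH = LOW
g12 = g6 NOR g8 = HIGH NOR HIGH = LOW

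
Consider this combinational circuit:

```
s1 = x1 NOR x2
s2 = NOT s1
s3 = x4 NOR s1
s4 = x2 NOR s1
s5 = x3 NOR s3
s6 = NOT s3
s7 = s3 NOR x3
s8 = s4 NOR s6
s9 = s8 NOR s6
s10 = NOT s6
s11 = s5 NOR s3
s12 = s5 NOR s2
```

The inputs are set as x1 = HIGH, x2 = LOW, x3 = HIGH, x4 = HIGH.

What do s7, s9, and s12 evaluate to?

s7 = LOW  s9 = LOW  s12 = LOW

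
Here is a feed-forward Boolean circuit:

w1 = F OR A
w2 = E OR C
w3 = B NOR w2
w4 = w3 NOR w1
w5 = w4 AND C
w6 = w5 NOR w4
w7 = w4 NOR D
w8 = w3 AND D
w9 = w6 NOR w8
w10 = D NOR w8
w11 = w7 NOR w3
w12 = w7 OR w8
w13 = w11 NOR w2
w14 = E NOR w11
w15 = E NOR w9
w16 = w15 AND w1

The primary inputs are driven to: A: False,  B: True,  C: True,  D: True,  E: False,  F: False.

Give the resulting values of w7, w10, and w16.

w7 = False; w10 = False; w16 = False

w1 = F OR A = False OR False = False
w2 = E OR C = False OR True = True
w3 = B NOR w2 = True NOR True = False
w4 = w3 NOR w1 = False NOR False = True
w5 = w4 AND C = True AND True = True
w6 = w5 NOR w4 = True NOR True = False
w7 = w4 NOR D = True NOR True = False
w8 = w3 AND D = False AND True = False
w9 = w6 NOR w8 = False NOR False = True
w10 = D NOR w8 = True NOR False = False
w15 = E NOR w9 = False NOR True = False
w16 = w15 AND w1 = False AND False = False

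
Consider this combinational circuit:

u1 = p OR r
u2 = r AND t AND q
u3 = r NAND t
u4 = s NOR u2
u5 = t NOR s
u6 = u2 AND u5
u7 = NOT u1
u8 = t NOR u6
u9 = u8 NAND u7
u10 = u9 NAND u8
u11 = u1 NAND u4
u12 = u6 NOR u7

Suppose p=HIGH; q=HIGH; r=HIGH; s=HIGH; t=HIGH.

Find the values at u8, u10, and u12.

u1 = p OR r = HIGH OR HIGH = HIGH
u2 = r AND t AND q = HIGH AND HIGH AND HIGH = HIGH
u5 = t NOR s = HIGH NOR HIGH = LOW
u6 = u2 AND u5 = HIGH AND LOW = LOW
u7 = NOT u1 = NOT HIGH = LOW
u8 = t NOR u6 = HIGH NOR LOW = LOW
u9 = u8 NAND u7 = LOW NAND LOW = HIGH
u10 = u9 NAND u8 = HIGH NAND LOW = HIGH
u12 = u6 NOR u7 = LOW NOR LOW = HIGH

u8 = LOW  u10 = HIGH  u12 = HIGH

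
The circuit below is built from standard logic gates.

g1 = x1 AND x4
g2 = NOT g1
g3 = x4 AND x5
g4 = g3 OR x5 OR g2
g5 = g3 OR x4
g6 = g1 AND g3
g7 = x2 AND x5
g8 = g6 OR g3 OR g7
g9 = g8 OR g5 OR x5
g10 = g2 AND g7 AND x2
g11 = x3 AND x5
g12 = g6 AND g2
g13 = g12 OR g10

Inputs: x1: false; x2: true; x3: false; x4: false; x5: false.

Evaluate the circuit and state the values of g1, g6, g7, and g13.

g1 = false  g6 = false  g7 = false  g13 = false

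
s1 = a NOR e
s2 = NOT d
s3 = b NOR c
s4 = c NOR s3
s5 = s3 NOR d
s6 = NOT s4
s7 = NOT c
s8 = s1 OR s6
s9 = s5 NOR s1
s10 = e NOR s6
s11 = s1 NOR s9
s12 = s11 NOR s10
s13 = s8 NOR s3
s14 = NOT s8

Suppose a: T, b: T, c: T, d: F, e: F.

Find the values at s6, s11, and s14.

s1 = a NOR e = T NOR F = F
s3 = b NOR c = T NOR T = F
s4 = c NOR s3 = T NOR F = F
s5 = s3 NOR d = F NOR F = T
s6 = NOT s4 = NOT F = T
s8 = s1 OR s6 = F OR T = T
s9 = s5 NOR s1 = T NOR F = F
s11 = s1 NOR s9 = F NOR F = T
s14 = NOT s8 = NOT T = F

s6 = T; s11 = T; s14 = F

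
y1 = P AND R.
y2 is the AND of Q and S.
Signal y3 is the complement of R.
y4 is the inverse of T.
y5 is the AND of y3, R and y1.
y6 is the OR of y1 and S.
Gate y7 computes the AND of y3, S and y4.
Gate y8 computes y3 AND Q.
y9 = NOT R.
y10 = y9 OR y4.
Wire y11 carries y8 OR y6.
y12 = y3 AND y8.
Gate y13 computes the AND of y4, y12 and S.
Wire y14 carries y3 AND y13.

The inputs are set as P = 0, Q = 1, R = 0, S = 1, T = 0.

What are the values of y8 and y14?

y8 = 1, y14 = 1

y3 = NOT R = NOT 0 = 1
y4 = NOT T = NOT 0 = 1
y8 = y3 AND Q = 1 AND 1 = 1
y12 = y3 AND y8 = 1 AND 1 = 1
y13 = y4 AND y12 AND S = 1 AND 1 AND 1 = 1
y14 = y3 AND y13 = 1 AND 1 = 1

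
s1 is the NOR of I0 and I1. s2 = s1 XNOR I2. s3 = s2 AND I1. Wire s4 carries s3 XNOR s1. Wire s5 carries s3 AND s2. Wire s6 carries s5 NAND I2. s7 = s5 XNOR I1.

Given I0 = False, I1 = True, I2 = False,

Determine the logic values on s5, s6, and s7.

s1 = I0 NOR I1 = False NOR True = False
s2 = s1 XNOR I2 = False XNOR False = True
s3 = s2 AND I1 = True AND True = True
s5 = s3 AND s2 = True AND True = True
s6 = s5 NAND I2 = True NAND False = True
s7 = s5 XNOR I1 = True XNOR True = True

s5 = True  s6 = True  s7 = True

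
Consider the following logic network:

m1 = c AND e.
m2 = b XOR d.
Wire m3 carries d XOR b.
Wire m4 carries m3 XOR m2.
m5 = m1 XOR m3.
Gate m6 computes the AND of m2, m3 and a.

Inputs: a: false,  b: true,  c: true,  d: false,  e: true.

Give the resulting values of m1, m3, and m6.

m1 = c AND e = true AND true = true
m2 = b XOR d = true XOR false = true
m3 = d XOR b = false XOR true = true
m6 = m2 AND m3 AND a = true AND true AND false = false

m1 = true, m3 = true, m6 = false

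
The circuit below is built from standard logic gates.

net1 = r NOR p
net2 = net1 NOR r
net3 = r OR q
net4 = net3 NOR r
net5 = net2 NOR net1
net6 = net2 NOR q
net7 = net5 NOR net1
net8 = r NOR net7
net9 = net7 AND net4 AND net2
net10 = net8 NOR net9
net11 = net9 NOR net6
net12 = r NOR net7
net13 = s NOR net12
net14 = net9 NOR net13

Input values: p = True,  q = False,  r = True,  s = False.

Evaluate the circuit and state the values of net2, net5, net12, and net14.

net1 = r NOR p = True NOR True = False
net2 = net1 NOR r = False NOR True = False
net3 = r OR q = True OR False = True
net4 = net3 NOR r = True NOR True = False
net5 = net2 NOR net1 = False NOR False = True
net7 = net5 NOR net1 = True NOR False = False
net9 = net7 AND net4 AND net2 = False AND False AND False = False
net12 = r NOR net7 = True NOR False = False
net13 = s NOR net12 = False NOR False = True
net14 = net9 NOR net13 = False NOR True = False

net2 = False  net5 = True  net12 = False  net14 = False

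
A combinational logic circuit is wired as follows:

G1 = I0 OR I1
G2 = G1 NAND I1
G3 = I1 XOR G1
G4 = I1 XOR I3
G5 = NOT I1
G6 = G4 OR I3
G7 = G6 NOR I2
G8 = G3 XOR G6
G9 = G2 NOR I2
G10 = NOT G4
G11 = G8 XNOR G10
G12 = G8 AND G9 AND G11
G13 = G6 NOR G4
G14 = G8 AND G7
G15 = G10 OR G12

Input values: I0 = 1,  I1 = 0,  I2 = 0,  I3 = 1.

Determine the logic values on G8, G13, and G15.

G1 = I0 OR I1 = 1 OR 0 = 1
G2 = G1 NAND I1 = 1 NAND 0 = 1
G3 = I1 XOR G1 = 0 XOR 1 = 1
G4 = I1 XOR I3 = 0 XOR 1 = 1
G6 = G4 OR I3 = 1 OR 1 = 1
G8 = G3 XOR G6 = 1 XOR 1 = 0
G9 = G2 NOR I2 = 1 NOR 0 = 0
G10 = NOT G4 = NOT 1 = 0
G11 = G8 XNOR G10 = 0 XNOR 0 = 1
G12 = G8 AND G9 AND G11 = 0 AND 0 AND 1 = 0
G13 = G6 NOR G4 = 1 NOR 1 = 0
G15 = G10 OR G12 = 0 OR 0 = 0

G8 = 0, G13 = 0, G15 = 0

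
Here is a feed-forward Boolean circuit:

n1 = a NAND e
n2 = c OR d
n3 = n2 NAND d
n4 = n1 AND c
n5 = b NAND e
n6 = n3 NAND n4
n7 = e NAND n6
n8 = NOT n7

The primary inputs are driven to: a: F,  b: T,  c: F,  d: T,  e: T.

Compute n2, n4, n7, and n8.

n2 = T, n4 = F, n7 = F, n8 = T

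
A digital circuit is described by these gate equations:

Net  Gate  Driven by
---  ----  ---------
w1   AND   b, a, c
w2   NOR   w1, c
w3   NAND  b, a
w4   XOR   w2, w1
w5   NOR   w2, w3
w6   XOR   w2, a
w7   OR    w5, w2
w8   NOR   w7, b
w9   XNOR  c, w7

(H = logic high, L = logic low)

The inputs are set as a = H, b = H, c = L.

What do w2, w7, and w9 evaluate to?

w1 = b AND a AND c = H AND H AND L = L
w2 = w1 NOR c = L NOR L = H
w3 = b NAND a = H NAND H = L
w5 = w2 NOR w3 = H NOR L = L
w7 = w5 OR w2 = L OR H = H
w9 = c XNOR w7 = L XNOR H = L

w2 = H, w7 = H, w9 = L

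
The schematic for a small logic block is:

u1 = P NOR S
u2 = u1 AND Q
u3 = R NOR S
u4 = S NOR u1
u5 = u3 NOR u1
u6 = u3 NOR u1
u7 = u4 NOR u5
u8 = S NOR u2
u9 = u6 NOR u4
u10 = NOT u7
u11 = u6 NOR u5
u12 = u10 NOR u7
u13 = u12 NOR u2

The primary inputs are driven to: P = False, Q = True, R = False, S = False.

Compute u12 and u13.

u12 = False, u13 = False

u1 = P NOR S = False NOR False = True
u2 = u1 AND Q = True AND True = True
u3 = R NOR S = False NOR False = True
u4 = S NOR u1 = False NOR True = False
u5 = u3 NOR u1 = True NOR True = False
u7 = u4 NOR u5 = False NOR False = True
u10 = NOT u7 = NOT True = False
u12 = u10 NOR u7 = False NOR True = False
u13 = u12 NOR u2 = False NOR True = False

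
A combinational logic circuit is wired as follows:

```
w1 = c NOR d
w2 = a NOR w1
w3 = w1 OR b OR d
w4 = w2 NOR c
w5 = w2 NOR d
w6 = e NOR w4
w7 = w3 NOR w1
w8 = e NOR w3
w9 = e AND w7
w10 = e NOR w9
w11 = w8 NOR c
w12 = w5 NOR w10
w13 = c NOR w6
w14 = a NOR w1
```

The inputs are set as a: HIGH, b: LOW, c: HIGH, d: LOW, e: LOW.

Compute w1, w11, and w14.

w1 = LOW, w11 = LOW, w14 = LOW

w1 = c NOR d = HIGH NOR LOW = LOW
w3 = w1 OR b OR d = LOW OR LOW OR LOW = LOW
w8 = e NOR w3 = LOW NOR LOW = HIGH
w11 = w8 NOR c = HIGH NOR HIGH = LOW
w14 = a NOR w1 = HIGH NOR LOW = LOW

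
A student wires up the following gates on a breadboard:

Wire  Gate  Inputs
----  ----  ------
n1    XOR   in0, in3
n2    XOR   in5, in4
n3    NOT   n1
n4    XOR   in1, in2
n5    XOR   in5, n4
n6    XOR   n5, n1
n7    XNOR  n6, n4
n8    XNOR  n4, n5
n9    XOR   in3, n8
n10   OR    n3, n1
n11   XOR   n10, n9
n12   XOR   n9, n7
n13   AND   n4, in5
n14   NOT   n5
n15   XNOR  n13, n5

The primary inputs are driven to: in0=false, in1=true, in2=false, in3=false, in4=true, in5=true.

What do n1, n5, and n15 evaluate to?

n1 = in0 XOR in3 = false XOR false = false
n4 = in1 XOR in2 = true XOR false = true
n5 = in5 XOR n4 = true XOR true = false
n13 = n4 AND in5 = true AND true = true
n15 = n13 XNOR n5 = true XNOR false = false

n1 = false  n5 = false  n15 = false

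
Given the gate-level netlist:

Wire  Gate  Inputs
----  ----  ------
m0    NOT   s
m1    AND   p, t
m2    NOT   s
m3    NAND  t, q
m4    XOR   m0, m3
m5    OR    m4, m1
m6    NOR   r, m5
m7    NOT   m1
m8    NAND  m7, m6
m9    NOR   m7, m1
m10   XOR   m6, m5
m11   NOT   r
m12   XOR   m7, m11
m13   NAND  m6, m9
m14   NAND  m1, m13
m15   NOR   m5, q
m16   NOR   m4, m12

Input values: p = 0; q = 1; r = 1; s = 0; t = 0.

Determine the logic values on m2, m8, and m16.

m0 = NOT s = NOT 0 = 1
m1 = p AND t = 0 AND 0 = 0
m2 = NOT s = NOT 0 = 1
m3 = t NAND q = 0 NAND 1 = 1
m4 = m0 XOR m3 = 1 XOR 1 = 0
m5 = m4 OR m1 = 0 OR 0 = 0
m6 = r NOR m5 = 1 NOR 0 = 0
m7 = NOT m1 = NOT 0 = 1
m8 = m7 NAND m6 = 1 NAND 0 = 1
m11 = NOT r = NOT 1 = 0
m12 = m7 XOR m11 = 1 XOR 0 = 1
m16 = m4 NOR m12 = 0 NOR 1 = 0

m2 = 1  m8 = 1  m16 = 0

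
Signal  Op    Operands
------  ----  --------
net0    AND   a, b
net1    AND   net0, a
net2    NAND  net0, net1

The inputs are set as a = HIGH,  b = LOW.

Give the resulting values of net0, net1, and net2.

net0 = LOW, net1 = LOW, net2 = HIGH

net0 = a AND b = HIGH AND LOW = LOW
net1 = net0 AND a = LOW AND HIGH = LOW
net2 = net0 NAND net1 = LOW NAND LOW = HIGH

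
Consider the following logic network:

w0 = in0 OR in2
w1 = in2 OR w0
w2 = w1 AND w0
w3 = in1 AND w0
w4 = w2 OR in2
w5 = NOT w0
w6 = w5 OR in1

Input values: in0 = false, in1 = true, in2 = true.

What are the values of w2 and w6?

w2 = true; w6 = true

w0 = in0 OR in2 = false OR true = true
w1 = in2 OR w0 = true OR true = true
w2 = w1 AND w0 = true AND true = true
w5 = NOT w0 = NOT true = false
w6 = w5 OR in1 = false OR true = true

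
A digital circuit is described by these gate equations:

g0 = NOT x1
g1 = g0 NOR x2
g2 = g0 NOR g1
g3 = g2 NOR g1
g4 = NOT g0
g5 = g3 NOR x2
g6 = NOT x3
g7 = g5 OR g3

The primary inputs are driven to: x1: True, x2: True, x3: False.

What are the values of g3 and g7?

g3 = False, g7 = False

g0 = NOT x1 = NOT True = False
g1 = g0 NOR x2 = False NOR True = False
g2 = g0 NOR g1 = False NOR False = True
g3 = g2 NOR g1 = True NOR False = False
g5 = g3 NOR x2 = False NOR True = False
g7 = g5 OR g3 = False OR False = False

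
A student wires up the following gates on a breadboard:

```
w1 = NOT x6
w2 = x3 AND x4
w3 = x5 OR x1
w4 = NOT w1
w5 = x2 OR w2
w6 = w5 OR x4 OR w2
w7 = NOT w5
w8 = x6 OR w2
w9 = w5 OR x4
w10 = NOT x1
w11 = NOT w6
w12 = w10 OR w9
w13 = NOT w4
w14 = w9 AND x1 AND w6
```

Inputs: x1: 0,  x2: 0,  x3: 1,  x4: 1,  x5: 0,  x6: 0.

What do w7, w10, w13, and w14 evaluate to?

w7 = 0; w10 = 1; w13 = 1; w14 = 0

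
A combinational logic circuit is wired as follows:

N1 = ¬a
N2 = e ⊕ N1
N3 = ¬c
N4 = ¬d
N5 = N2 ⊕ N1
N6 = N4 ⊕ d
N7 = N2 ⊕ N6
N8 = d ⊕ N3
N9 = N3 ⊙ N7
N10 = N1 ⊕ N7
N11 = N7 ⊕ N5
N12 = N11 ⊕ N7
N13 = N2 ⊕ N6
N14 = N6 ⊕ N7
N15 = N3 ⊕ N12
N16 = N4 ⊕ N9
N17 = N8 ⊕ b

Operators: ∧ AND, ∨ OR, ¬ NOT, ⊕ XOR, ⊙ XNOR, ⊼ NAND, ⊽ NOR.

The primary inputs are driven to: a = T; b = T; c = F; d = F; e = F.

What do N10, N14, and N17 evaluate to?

N10 = T  N14 = F  N17 = F

N1 = NOT a = NOT T = F
N2 = e XOR N1 = F XOR F = F
N3 = NOT c = NOT F = T
N4 = NOT d = NOT F = T
N6 = N4 XOR d = T XOR F = T
N7 = N2 XOR N6 = F XOR T = T
N8 = d XOR N3 = F XOR T = T
N10 = N1 XOR N7 = F XOR T = T
N14 = N6 XOR N7 = T XOR T = F
N17 = N8 XOR b = T XOR T = F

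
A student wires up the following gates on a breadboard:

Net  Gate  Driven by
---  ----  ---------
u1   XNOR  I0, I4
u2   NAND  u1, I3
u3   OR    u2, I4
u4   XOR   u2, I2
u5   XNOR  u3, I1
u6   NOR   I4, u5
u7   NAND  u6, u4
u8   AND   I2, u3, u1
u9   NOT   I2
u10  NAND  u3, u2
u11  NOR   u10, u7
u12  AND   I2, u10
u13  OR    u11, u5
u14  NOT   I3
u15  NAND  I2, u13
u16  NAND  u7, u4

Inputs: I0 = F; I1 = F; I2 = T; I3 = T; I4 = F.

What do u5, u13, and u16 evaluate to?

u1 = I0 XNOR I4 = F XNOR F = T
u2 = u1 NAND I3 = T NAND T = F
u3 = u2 OR I4 = F OR F = F
u4 = u2 XOR I2 = F XOR T = T
u5 = u3 XNOR I1 = F XNOR F = T
u6 = I4 NOR u5 = F NOR T = F
u7 = u6 NAND u4 = F NAND T = T
u10 = u3 NAND u2 = F NAND F = T
u11 = u10 NOR u7 = T NOR T = F
u13 = u11 OR u5 = F OR T = T
u16 = u7 NAND u4 = T NAND T = F

u5 = T  u13 = T  u16 = F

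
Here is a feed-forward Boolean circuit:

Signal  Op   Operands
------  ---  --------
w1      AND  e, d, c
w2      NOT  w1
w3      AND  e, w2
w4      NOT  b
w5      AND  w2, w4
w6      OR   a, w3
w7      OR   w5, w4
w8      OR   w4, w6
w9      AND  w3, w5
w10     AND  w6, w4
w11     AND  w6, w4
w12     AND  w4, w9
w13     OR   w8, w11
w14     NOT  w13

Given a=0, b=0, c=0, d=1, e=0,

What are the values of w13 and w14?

w1 = e AND d AND c = 0 AND 1 AND 0 = 0
w2 = NOT w1 = NOT 0 = 1
w3 = e AND w2 = 0 AND 1 = 0
w4 = NOT b = NOT 0 = 1
w6 = a OR w3 = 0 OR 0 = 0
w8 = w4 OR w6 = 1 OR 0 = 1
w11 = w6 AND w4 = 0 AND 1 = 0
w13 = w8 OR w11 = 1 OR 0 = 1
w14 = NOT w13 = NOT 1 = 0

w13 = 1; w14 = 0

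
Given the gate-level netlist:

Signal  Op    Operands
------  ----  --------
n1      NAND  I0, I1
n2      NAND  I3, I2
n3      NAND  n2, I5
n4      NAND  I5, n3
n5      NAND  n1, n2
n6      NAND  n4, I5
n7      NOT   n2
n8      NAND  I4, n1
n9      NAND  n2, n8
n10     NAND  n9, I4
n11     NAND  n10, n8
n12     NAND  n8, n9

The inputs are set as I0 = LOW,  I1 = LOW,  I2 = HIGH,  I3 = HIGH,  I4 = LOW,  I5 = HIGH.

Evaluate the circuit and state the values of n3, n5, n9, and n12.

n1 = I0 NAND I1 = LOW NAND LOW = HIGH
n2 = I3 NAND I2 = HIGH NAND HIGH = LOW
n3 = n2 NAND I5 = LOW NAND HIGH = HIGH
n5 = n1 NAND n2 = HIGH NAND LOW = HIGH
n8 = I4 NAND n1 = LOW NAND HIGH = HIGH
n9 = n2 NAND n8 = LOW NAND HIGH = HIGH
n12 = n8 NAND n9 = HIGH NAND HIGH = LOW

n3 = HIGH; n5 = HIGH; n9 = HIGH; n12 = LOW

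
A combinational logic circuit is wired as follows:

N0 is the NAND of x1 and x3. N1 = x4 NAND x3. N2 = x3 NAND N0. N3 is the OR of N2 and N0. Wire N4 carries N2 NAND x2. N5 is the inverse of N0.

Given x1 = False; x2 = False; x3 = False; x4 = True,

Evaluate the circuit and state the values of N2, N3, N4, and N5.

N2 = True, N3 = True, N4 = True, N5 = False

N0 = x1 NAND x3 = False NAND False = True
N2 = x3 NAND N0 = False NAND True = True
N3 = N2 OR N0 = True OR True = True
N4 = N2 NAND x2 = True NAND False = True
N5 = NOT N0 = NOT True = False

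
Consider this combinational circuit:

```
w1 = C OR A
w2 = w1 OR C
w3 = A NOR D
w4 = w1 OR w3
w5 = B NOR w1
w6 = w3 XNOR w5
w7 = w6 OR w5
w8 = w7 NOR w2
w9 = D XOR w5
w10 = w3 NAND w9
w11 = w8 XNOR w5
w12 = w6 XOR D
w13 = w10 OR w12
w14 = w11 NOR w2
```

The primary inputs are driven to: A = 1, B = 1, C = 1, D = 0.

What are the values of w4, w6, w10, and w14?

w1 = C OR A = 1 OR 1 = 1
w2 = w1 OR C = 1 OR 1 = 1
w3 = A NOR D = 1 NOR 0 = 0
w4 = w1 OR w3 = 1 OR 0 = 1
w5 = B NOR w1 = 1 NOR 1 = 0
w6 = w3 XNOR w5 = 0 XNOR 0 = 1
w7 = w6 OR w5 = 1 OR 0 = 1
w8 = w7 NOR w2 = 1 NOR 1 = 0
w9 = D XOR w5 = 0 XOR 0 = 0
w10 = w3 NAND w9 = 0 NAND 0 = 1
w11 = w8 XNOR w5 = 0 XNOR 0 = 1
w14 = w11 NOR w2 = 1 NOR 1 = 0

w4 = 1, w6 = 1, w10 = 1, w14 = 0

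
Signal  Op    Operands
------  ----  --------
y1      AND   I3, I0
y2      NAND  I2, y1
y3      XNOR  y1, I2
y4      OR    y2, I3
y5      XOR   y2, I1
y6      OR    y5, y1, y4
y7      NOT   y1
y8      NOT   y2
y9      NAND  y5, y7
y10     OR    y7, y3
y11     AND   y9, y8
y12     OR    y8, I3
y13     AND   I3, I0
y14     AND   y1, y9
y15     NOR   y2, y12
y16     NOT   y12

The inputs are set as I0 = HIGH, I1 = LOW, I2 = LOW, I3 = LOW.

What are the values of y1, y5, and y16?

y1 = I3 AND I0 = LOW AND HIGH = LOW
y2 = I2 NAND y1 = LOW NAND LOW = HIGH
y5 = y2 XOR I1 = HIGH XOR LOW = HIGH
y8 = NOT y2 = NOT HIGH = LOW
y12 = y8 OR I3 = LOW OR LOW = LOW
y16 = NOT y12 = NOT LOW = HIGH

y1 = LOW  y5 = HIGH  y16 = HIGH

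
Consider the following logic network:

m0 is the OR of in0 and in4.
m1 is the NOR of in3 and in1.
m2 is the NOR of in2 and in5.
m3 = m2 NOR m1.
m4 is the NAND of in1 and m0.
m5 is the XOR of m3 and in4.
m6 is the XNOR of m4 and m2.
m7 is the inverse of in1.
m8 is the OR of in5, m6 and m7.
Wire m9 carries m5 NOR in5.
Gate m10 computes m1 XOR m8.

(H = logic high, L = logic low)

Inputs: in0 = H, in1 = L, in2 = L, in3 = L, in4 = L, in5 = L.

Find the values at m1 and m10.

m0 = in0 OR in4 = H OR L = H
m1 = in3 NOR in1 = L NOR L = H
m2 = in2 NOR in5 = L NOR L = H
m4 = in1 NAND m0 = L NAND H = H
m6 = m4 XNOR m2 = H XNOR H = H
m7 = NOT in1 = NOT L = H
m8 = in5 OR m6 OR m7 = L OR H OR H = H
m10 = m1 XOR m8 = H XOR H = L

m1 = H, m10 = L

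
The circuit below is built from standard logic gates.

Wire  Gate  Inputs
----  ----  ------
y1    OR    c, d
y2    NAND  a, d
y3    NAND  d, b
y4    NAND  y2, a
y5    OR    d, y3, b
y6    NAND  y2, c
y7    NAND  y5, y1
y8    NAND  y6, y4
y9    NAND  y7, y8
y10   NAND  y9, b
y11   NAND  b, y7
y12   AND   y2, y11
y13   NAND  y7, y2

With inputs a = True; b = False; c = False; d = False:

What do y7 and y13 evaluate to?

y7 = True  y13 = False

y1 = c OR d = False OR False = False
y2 = a NAND d = True NAND False = True
y3 = d NAND b = False NAND False = True
y5 = d OR y3 OR b = False OR True OR False = True
y7 = y5 NAND y1 = True NAND False = True
y13 = y7 NAND y2 = True NAND True = False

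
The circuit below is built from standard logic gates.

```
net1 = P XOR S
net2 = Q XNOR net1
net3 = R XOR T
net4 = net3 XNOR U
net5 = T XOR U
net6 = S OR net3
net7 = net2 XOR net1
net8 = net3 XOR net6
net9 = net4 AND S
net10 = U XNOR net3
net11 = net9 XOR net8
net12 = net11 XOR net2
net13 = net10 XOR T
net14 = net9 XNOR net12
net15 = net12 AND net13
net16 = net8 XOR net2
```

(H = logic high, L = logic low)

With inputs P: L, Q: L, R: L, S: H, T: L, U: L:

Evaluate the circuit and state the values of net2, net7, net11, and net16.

net1 = P XOR S = L XOR H = H
net2 = Q XNOR net1 = L XNOR H = L
net3 = R XOR T = L XOR L = L
net4 = net3 XNOR U = L XNOR L = H
net6 = S OR net3 = H OR L = H
net7 = net2 XOR net1 = L XOR H = H
net8 = net3 XOR net6 = L XOR H = H
net9 = net4 AND S = H AND H = H
net11 = net9 XOR net8 = H XOR H = L
net16 = net8 XOR net2 = H XOR L = H

net2 = L  net7 = H  net11 = L  net16 = H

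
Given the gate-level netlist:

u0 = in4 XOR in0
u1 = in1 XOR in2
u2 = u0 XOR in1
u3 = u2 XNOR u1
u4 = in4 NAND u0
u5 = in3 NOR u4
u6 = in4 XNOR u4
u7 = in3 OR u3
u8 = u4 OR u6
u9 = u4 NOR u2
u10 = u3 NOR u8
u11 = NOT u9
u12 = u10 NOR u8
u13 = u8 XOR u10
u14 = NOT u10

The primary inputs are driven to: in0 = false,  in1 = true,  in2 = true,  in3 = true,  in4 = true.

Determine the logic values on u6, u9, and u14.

u6 = false; u9 = true; u14 = true

u0 = in4 XOR in0 = true XOR false = true
u1 = in1 XOR in2 = true XOR true = false
u2 = u0 XOR in1 = true XOR true = false
u3 = u2 XNOR u1 = false XNOR false = true
u4 = in4 NAND u0 = true NAND true = false
u6 = in4 XNOR u4 = true XNOR false = false
u8 = u4 OR u6 = false OR false = false
u9 = u4 NOR u2 = false NOR false = true
u10 = u3 NOR u8 = true NOR false = false
u14 = NOT u10 = NOT false = true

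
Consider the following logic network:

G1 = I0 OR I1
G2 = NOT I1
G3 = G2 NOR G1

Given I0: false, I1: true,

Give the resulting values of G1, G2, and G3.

G1 = true, G2 = false, G3 = false

G1 = I0 OR I1 = false OR true = true
G2 = NOT I1 = NOT true = false
G3 = G2 NOR G1 = false NOR true = false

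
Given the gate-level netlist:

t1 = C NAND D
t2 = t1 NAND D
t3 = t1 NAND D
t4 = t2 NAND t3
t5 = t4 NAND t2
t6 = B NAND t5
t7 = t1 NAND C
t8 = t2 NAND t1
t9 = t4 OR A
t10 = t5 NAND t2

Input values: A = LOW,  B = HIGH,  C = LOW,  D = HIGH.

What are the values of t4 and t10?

t1 = C NAND D = LOW NAND HIGH = HIGH
t2 = t1 NAND D = HIGH NAND HIGH = LOW
t3 = t1 NAND D = HIGH NAND HIGH = LOW
t4 = t2 NAND t3 = LOW NAND LOW = HIGH
t5 = t4 NAND t2 = HIGH NAND LOW = HIGH
t10 = t5 NAND t2 = HIGH NAND LOW = HIGH

t4 = HIGH, t10 = HIGH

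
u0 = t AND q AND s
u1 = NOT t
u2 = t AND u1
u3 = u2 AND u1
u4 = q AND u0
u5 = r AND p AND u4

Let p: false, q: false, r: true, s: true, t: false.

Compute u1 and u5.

u1 = true, u5 = false

u0 = t AND q AND s = false AND false AND true = false
u1 = NOT t = NOT false = true
u4 = q AND u0 = false AND false = false
u5 = r AND p AND u4 = true AND false AND false = false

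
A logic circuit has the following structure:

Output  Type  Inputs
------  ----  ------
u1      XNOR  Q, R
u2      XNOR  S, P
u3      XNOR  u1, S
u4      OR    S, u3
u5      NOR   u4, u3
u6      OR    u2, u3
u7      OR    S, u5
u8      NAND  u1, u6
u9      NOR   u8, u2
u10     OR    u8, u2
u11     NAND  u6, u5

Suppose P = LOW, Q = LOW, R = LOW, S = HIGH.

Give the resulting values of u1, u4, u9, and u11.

u1 = Q XNOR R = LOW XNOR LOW = HIGH
u2 = S XNOR P = HIGH XNOR LOW = LOW
u3 = u1 XNOR S = HIGH XNOR HIGH = HIGH
u4 = S OR u3 = HIGH OR HIGH = HIGH
u5 = u4 NOR u3 = HIGH NOR HIGH = LOW
u6 = u2 OR u3 = LOW OR HIGH = HIGH
u8 = u1 NAND u6 = HIGH NAND HIGH = LOW
u9 = u8 NOR u2 = LOW NOR LOW = HIGH
u11 = u6 NAND u5 = HIGH NAND LOW = HIGH

u1 = HIGH  u4 = HIGH  u9 = HIGH  u11 = HIGH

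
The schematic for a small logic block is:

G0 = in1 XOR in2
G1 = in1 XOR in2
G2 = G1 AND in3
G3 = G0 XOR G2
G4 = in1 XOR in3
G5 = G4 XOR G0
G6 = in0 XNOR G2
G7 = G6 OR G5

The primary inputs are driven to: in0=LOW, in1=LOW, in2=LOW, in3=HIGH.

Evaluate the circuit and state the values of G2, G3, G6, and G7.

G2 = LOW  G3 = LOW  G6 = HIGH  G7 = HIGH

G0 = in1 XOR in2 = LOW XOR LOW = LOW
G1 = in1 XOR in2 = LOW XOR LOW = LOW
G2 = G1 AND in3 = LOW AND HIGH = LOW
G3 = G0 XOR G2 = LOW XOR LOW = LOW
G4 = in1 XOR in3 = LOW XOR HIGH = HIGH
G5 = G4 XOR G0 = HIGH XOR LOW = HIGH
G6 = in0 XNOR G2 = LOW XNOR LOW = HIGH
G7 = G6 OR G5 = HIGH OR HIGH = HIGH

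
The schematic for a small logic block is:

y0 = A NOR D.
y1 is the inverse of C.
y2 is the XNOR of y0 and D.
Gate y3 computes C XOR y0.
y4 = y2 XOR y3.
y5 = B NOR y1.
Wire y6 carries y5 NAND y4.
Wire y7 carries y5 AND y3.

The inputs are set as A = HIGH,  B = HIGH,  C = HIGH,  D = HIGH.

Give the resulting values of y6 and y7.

y0 = A NOR D = HIGH NOR HIGH = LOW
y1 = NOT C = NOT HIGH = LOW
y2 = y0 XNOR D = LOW XNOR HIGH = LOW
y3 = C XOR y0 = HIGH XOR LOW = HIGH
y4 = y2 XOR y3 = LOW XOR HIGH = HIGH
y5 = B NOR y1 = HIGH NOR LOW = LOW
y6 = y5 NAND y4 = LOW NAND HIGH = HIGH
y7 = y5 AND y3 = LOW AND HIGH = LOW

y6 = HIGH, y7 = LOW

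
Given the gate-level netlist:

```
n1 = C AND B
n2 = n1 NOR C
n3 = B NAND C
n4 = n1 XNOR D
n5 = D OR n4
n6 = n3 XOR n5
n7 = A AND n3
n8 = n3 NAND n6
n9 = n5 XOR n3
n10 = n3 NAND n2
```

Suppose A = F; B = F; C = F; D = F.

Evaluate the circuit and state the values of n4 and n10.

n1 = C AND B = F AND F = F
n2 = n1 NOR C = F NOR F = T
n3 = B NAND C = F NAND F = T
n4 = n1 XNOR D = F XNOR F = T
n10 = n3 NAND n2 = T NAND T = F

n4 = T, n10 = F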